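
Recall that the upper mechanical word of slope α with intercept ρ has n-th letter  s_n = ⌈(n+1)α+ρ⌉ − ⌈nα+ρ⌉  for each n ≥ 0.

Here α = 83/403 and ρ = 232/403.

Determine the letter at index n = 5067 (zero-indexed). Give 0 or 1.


0

(n+1)α + ρ = (5068·83 + 232) / 403 = 420876/403
nα + ρ     = (5067·83 + 232) / 403 = 420793/403
⌈420876/403⌉ = 1045,  ⌈420793/403⌉ = 1045
s_{5067} = 1045 − 1045 = 0


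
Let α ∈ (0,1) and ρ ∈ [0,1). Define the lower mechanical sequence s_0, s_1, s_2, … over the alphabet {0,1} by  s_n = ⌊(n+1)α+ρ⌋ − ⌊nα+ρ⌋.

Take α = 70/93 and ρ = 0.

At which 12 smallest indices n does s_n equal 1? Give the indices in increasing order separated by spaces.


n=0: ⌊70/93⌋−⌊0/93⌋ = 0−0 = 0
n=1: ⌊140/93⌋−⌊70/93⌋ = 1−0 = 1  ← one
n=2: ⌊210/93⌋−⌊140/93⌋ = 2−1 = 1  ← one
n=3: ⌊280/93⌋−⌊210/93⌋ = 3−2 = 1  ← one
n=4: ⌊350/93⌋−⌊280/93⌋ = 3−3 = 0
n=5: ⌊420/93⌋−⌊350/93⌋ = 4−3 = 1  ← one
n=6: ⌊490/93⌋−⌊420/93⌋ = 5−4 = 1  ← one
n=7: ⌊560/93⌋−⌊490/93⌋ = 6−5 = 1  ← one
n=8: ⌊630/93⌋−⌊560/93⌋ = 6−6 = 0
n=9: ⌊700/93⌋−⌊630/93⌋ = 7−6 = 1  ← one
n=10: ⌊770/93⌋−⌊700/93⌋ = 8−7 = 1  ← one
n=11: ⌊840/93⌋−⌊770/93⌋ = 9−8 = 1  ← one
n=12: ⌊910/93⌋−⌊840/93⌋ = 9−9 = 0
n=13: ⌊980/93⌋−⌊910/93⌋ = 10−9 = 1  ← one
n=14: ⌊1050/93⌋−⌊980/93⌋ = 11−10 = 1  ← one
n=15: ⌊1120/93⌋−⌊1050/93⌋ = 12−11 = 1  ← one
positions of the first 12 ones: 1 2 3 5 6 7 9 10 11 13 14 15

1 2 3 5 6 7 9 10 11 13 14 15


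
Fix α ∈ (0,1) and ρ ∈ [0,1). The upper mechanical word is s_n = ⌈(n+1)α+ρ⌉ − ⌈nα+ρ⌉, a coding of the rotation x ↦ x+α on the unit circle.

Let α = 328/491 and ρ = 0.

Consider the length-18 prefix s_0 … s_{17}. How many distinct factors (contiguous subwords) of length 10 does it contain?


t_n = ⌈(n·328)/491⌉ for n = 0 … 18:
  n=0…9: ⌈0/491⌉=0 ⌈328/491⌉=1 ⌈656/491⌉=2 ⌈984/491⌉=3 ⌈1312/491⌉=3 ⌈1640/491⌉=4 ⌈1968/491⌉=5 ⌈2296/491⌉=5 ⌈2624/491⌉=6 ⌈2952/491⌉=7
  n=10…18: ⌈3280/491⌉=7 ⌈3608/491⌉=8 ⌈3936/491⌉=9 ⌈4264/491⌉=9 ⌈4592/491⌉=10 ⌈4920/491⌉=11 ⌈5248/491⌉=11 ⌈5576/491⌉=12 ⌈5904/491⌉=13
s_n = t_(n+1) − t_n for n = 0 … 17 gives
prefix = 111011011011011011
slide a length-10 window over [0..9] … [8..17] (9 windows); first occurrence of each distinct factor:
  [  0..  9] 1110110110
  [  1.. 10] 1101101101
  [  2.. 11] 1011011011
  [  3.. 12] 0110110110
  (the other 5 windows repeat one of these)
distinct factors: {0110110110, 1011011011, 1101101101, 1110110110}
count = 4  (Sturmian bound for length 10 is 11)

4


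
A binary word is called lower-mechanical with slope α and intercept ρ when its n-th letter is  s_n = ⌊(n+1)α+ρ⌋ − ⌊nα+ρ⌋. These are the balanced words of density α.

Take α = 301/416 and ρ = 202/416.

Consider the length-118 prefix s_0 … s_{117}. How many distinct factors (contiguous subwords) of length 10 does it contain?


11

t_n = ⌊(n·301+202)/416⌋ for n = 0 … 118:
  n=0…9: ⌊202/416⌋=0 ⌊503/416⌋=1 ⌊804/416⌋=1 ⌊1105/416⌋=2 ⌊1406/416⌋=3 ⌊1707/416⌋=4 ⌊2008/416⌋=4 ⌊2309/416⌋=5 ⌊2610/416⌋=6 ⌊2911/416⌋=6
  n=10…19: ⌊3212/416⌋=7 ⌊3513/416⌋=8 ⌊3814/416⌋=9 ⌊4115/416⌋=9 ⌊4416/416⌋=10 ⌊4717/416⌋=11 ⌊5018/416⌋=12 ⌊5319/416⌋=12 ⌊5620/416⌋=13 ⌊5921/416⌋=14
  n=20…29: ⌊6222/416⌋=14 ⌊6523/416⌋=15 ⌊6824/416⌋=16 ⌊7125/416⌋=17 ⌊7426/416⌋=17 ⌊7727/416⌋=18 ⌊8028/416⌋=19 ⌊8329/416⌋=20 ⌊8630/416⌋=20 ⌊8931/416⌋=21
  n=30…39: ⌊9232/416⌋=22 ⌊9533/416⌋=22 ⌊9834/416⌋=23 ⌊10135/416⌋=24 ⌊10436/416⌋=25 ⌊10737/416⌋=25 ⌊11038/416⌋=26 ⌊11339/416⌋=27 ⌊11640/416⌋=27 ⌊11941/416⌋=28
  n=40…49: ⌊12242/416⌋=29 ⌊12543/416⌋=30 ⌊12844/416⌋=30 ⌊13145/416⌋=31 ⌊13446/416⌋=32 ⌊13747/416⌋=33 ⌊14048/416⌋=33 ⌊14349/416⌋=34 ⌊14650/416⌋=35 ⌊14951/416⌋=35
  n=50…59: ⌊15252/416⌋=36 ⌊15553/416⌋=37 ⌊15854/416⌋=38 ⌊16155/416⌋=38 ⌊16456/416⌋=39 ⌊16757/416⌋=40 ⌊17058/416⌋=41 ⌊17359/416⌋=41 ⌊17660/416⌋=42 ⌊17961/416⌋=43
  n=60…69: ⌊18262/416⌋=43 ⌊18563/416⌋=44 ⌊18864/416⌋=45 ⌊19165/416⌋=46 ⌊19466/416⌋=46 ⌊19767/416⌋=47 ⌊20068/416⌋=48 ⌊20369/416⌋=48 ⌊20670/416⌋=49 ⌊20971/416⌋=50
  n=70…79: ⌊21272/416⌋=51 ⌊21573/416⌋=51 ⌊21874/416⌋=52 ⌊22175/416⌋=53 ⌊22476/416⌋=54 ⌊22777/416⌋=54 ⌊23078/416⌋=55 ⌊23379/416⌋=56 ⌊23680/416⌋=56 ⌊23981/416⌋=57
  n=80…89: ⌊24282/416⌋=58 ⌊24583/416⌋=59 ⌊24884/416⌋=59 ⌊25185/416⌋=60 ⌊25486/416⌋=61 ⌊25787/416⌋=61 ⌊26088/416⌋=62 ⌊26389/416⌋=63 ⌊26690/416⌋=64 ⌊26991/416⌋=64
  n=90…99: ⌊27292/416⌋=65 ⌊27593/416⌋=66 ⌊27894/416⌋=67 ⌊28195/416⌋=67 ⌊28496/416⌋=68 ⌊28797/416⌋=69 ⌊29098/416⌋=69 ⌊29399/416⌋=70 ⌊29700/416⌋=71 ⌊30001/416⌋=72
  n=100…109: ⌊30302/416⌋=72 ⌊30603/416⌋=73 ⌊30904/416⌋=74 ⌊31205/416⌋=75 ⌊31506/416⌋=75 ⌊31807/416⌋=76 ⌊32108/416⌋=77 ⌊32409/416⌋=77 ⌊32710/416⌋=78 ⌊33011/416⌋=79
  n=110…118: ⌊33312/416⌋=80 ⌊33613/416⌋=80 ⌊33914/416⌋=81 ⌊34215/416⌋=82 ⌊34516/416⌋=82 ⌊34817/416⌋=83 ⌊35118/416⌋=84 ⌊35419/416⌋=85 ⌊35720/416⌋=85
s_n = t_(n+1) − t_n for n = 0 … 117 gives
prefix = 1011101101110111011011101110110111011011101110110111011101101110110111011101101110110111011101101110111011011101101110
slide a length-10 window over [0..9] … [108..117] (109 windows); first occurrence of each distinct factor:
  [  0..  9] 1011101101
  [  1.. 10] 0111011011
  [  2.. 11] 1110110111
  [  3.. 12] 1101101110
  [  4.. 13] 1011011101
  [  5.. 14] 0110111011
  [  6.. 15] 1101110111
  [  7.. 16] 1011101110
  [  8.. 17] 0111011101
  [  9.. 18] 1110111011
  [ 10.. 19] 1101110110
  (the other 98 windows repeat one of these)
distinct factors: {0110111011, 0111011011, 0111011101, 1011011101, 1011101101, 1011101110, 1101101110, 1101110110, 1101110111, 1110110111, 1110111011}
count = 11  (Sturmian bound for length 10 is 11)


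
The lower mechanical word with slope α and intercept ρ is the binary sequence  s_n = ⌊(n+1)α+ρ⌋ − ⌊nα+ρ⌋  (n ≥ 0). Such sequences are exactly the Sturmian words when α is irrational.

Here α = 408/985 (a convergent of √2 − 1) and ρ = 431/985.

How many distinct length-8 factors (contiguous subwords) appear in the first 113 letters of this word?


t_n = ⌊(n·408+431)/985⌋ for n = 0 … 113:
  n=0…9: ⌊431/985⌋=0 ⌊839/985⌋=0 ⌊1247/985⌋=1 ⌊1655/985⌋=1 ⌊2063/985⌋=2 ⌊2471/985⌋=2 ⌊2879/985⌋=2 ⌊3287/985⌋=3 ⌊3695/985⌋=3 ⌊4103/985⌋=4
  n=10…19: ⌊4511/985⌋=4 ⌊4919/985⌋=4 ⌊5327/985⌋=5 ⌊5735/985⌋=5 ⌊6143/985⌋=6 ⌊6551/985⌋=6 ⌊6959/985⌋=7 ⌊7367/985⌋=7 ⌊7775/985⌋=7 ⌊8183/985⌋=8
  n=20…29: ⌊8591/985⌋=8 ⌊8999/985⌋=9 ⌊9407/985⌋=9 ⌊9815/985⌋=9 ⌊10223/985⌋=10 ⌊10631/985⌋=10 ⌊11039/985⌋=11 ⌊11447/985⌋=11 ⌊11855/985⌋=12 ⌊12263/985⌋=12
  n=30…39: ⌊12671/985⌋=12 ⌊13079/985⌋=13 ⌊13487/985⌋=13 ⌊13895/985⌋=14 ⌊14303/985⌋=14 ⌊14711/985⌋=14 ⌊15119/985⌋=15 ⌊15527/985⌋=15 ⌊15935/985⌋=16 ⌊16343/985⌋=16
  n=40…49: ⌊16751/985⌋=17 ⌊17159/985⌋=17 ⌊17567/985⌋=17 ⌊17975/985⌋=18 ⌊18383/985⌋=18 ⌊18791/985⌋=19 ⌊19199/985⌋=19 ⌊19607/985⌋=19 ⌊20015/985⌋=20 ⌊20423/985⌋=20
  n=50…59: ⌊20831/985⌋=21 ⌊21239/985⌋=21 ⌊21647/985⌋=21 ⌊22055/985⌋=22 ⌊22463/985⌋=22 ⌊22871/985⌋=23 ⌊23279/985⌋=23 ⌊23687/985⌋=24 ⌊24095/985⌋=24 ⌊24503/985⌋=24
  n=60…69: ⌊24911/985⌋=25 ⌊25319/985⌋=25 ⌊25727/985⌋=26 ⌊26135/985⌋=26 ⌊26543/985⌋=26 ⌊26951/985⌋=27 ⌊27359/985⌋=27 ⌊27767/985⌋=28 ⌊28175/985⌋=28 ⌊28583/985⌋=29
  n=70…79: ⌊28991/985⌋=29 ⌊29399/985⌋=29 ⌊29807/985⌋=30 ⌊30215/985⌋=30 ⌊30623/985⌋=31 ⌊31031/985⌋=31 ⌊31439/985⌋=31 ⌊31847/985⌋=32 ⌊32255/985⌋=32 ⌊32663/985⌋=33
  n=80…89: ⌊33071/985⌋=33 ⌊33479/985⌋=33 ⌊33887/985⌋=34 ⌊34295/985⌋=34 ⌊34703/985⌋=35 ⌊35111/985⌋=35 ⌊35519/985⌋=36 ⌊35927/985⌋=36 ⌊36335/985⌋=36 ⌊36743/985⌋=37
  n=90…99: ⌊37151/985⌋=37 ⌊37559/985⌋=38 ⌊37967/985⌋=38 ⌊38375/985⌋=38 ⌊38783/985⌋=39 ⌊39191/985⌋=39 ⌊39599/985⌋=40 ⌊40007/985⌋=40 ⌊40415/985⌋=41 ⌊40823/985⌋=41
  n=100…109: ⌊41231/985⌋=41 ⌊41639/985⌋=42 ⌊42047/985⌋=42 ⌊42455/985⌋=43 ⌊42863/985⌋=43 ⌊43271/985⌋=43 ⌊43679/985⌋=44 ⌊44087/985⌋=44 ⌊44495/985⌋=45 ⌊44903/985⌋=45
  n=110…113: ⌊45311/985⌋=46 ⌊45719/985⌋=46 ⌊46127/985⌋=46 ⌊46535/985⌋=47
s_n = t_(n+1) − t_n for n = 0 … 112 gives
prefix = 01010010100101010010100101010010100101010010100101001010100101001010100101001010010101001010010101001010010101001
slide a length-8 window over [0..7] … [105..112] (106 windows); first occurrence of each distinct factor:
  [  0..  7] 01010010
  [  1..  8] 10100101
  [  2..  9] 01001010
  [  3.. 10] 10010100
  [  4.. 11] 00101001
  [  8.. 15] 10010101
  [  9.. 16] 00101010
  [ 10.. 17] 01010100
  [ 11.. 18] 10101001
  (the other 97 windows repeat one of these)
distinct factors: {00101001, 00101010, 01001010, 01010010, 01010100, 10010100, 10010101, 10100101, 10101001}
count = 9  (Sturmian bound for length 8 is 9)

9


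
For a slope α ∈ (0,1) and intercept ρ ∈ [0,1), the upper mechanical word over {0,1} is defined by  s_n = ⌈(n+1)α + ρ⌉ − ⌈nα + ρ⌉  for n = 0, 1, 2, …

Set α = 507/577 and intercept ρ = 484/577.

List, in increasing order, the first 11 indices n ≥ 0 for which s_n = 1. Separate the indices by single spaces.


0 1 2 3 4 5 7 8 9 10 11

n=0: ⌈991/577⌉−⌈484/577⌉ = 2−1 = 1  ← one
n=1: ⌈1498/577⌉−⌈991/577⌉ = 3−2 = 1  ← one
n=2: ⌈2005/577⌉−⌈1498/577⌉ = 4−3 = 1  ← one
n=3: ⌈2512/577⌉−⌈2005/577⌉ = 5−4 = 1  ← one
n=4: ⌈3019/577⌉−⌈2512/577⌉ = 6−5 = 1  ← one
n=5: ⌈3526/577⌉−⌈3019/577⌉ = 7−6 = 1  ← one
n=6: ⌈4033/577⌉−⌈3526/577⌉ = 7−7 = 0
n=7: ⌈4540/577⌉−⌈4033/577⌉ = 8−7 = 1  ← one
n=8: ⌈5047/577⌉−⌈4540/577⌉ = 9−8 = 1  ← one
n=9: ⌈5554/577⌉−⌈5047/577⌉ = 10−9 = 1  ← one
n=10: ⌈6061/577⌉−⌈5554/577⌉ = 11−10 = 1  ← one
n=11: ⌈6568/577⌉−⌈6061/577⌉ = 12−11 = 1  ← one
positions of the first 11 ones: 0 1 2 3 4 5 7 8 9 10 11


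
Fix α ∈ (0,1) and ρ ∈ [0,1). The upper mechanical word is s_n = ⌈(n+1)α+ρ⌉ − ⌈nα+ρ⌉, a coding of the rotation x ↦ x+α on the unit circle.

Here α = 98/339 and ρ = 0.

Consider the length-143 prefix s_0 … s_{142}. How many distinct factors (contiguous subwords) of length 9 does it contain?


10

t_n = ⌈(n·98)/339⌉ for n = 0 … 143:
  n=0…9: ⌈0/339⌉=0 ⌈98/339⌉=1 ⌈196/339⌉=1 ⌈294/339⌉=1 ⌈392/339⌉=2 ⌈490/339⌉=2 ⌈588/339⌉=2 ⌈686/339⌉=3 ⌈784/339⌉=3 ⌈882/339⌉=3
  n=10…19: ⌈980/339⌉=3 ⌈1078/339⌉=4 ⌈1176/339⌉=4 ⌈1274/339⌉=4 ⌈1372/339⌉=5 ⌈1470/339⌉=5 ⌈1568/339⌉=5 ⌈1666/339⌉=5 ⌈1764/339⌉=6 ⌈1862/339⌉=6
  n=20…29: ⌈1960/339⌉=6 ⌈2058/339⌉=7 ⌈2156/339⌉=7 ⌈2254/339⌉=7 ⌈2352/339⌉=7 ⌈2450/339⌉=8 ⌈2548/339⌉=8 ⌈2646/339⌉=8 ⌈2744/339⌉=9 ⌈2842/339⌉=9
  n=30…39: ⌈2940/339⌉=9 ⌈3038/339⌉=9 ⌈3136/339⌉=10 ⌈3234/339⌉=10 ⌈3332/339⌉=10 ⌈3430/339⌉=11 ⌈3528/339⌉=11 ⌈3626/339⌉=11 ⌈3724/339⌉=11 ⌈3822/339⌉=12
  n=40…49: ⌈3920/339⌉=12 ⌈4018/339⌉=12 ⌈4116/339⌉=13 ⌈4214/339⌉=13 ⌈4312/339⌉=13 ⌈4410/339⌉=14 ⌈4508/339⌉=14 ⌈4606/339⌉=14 ⌈4704/339⌉=14 ⌈4802/339⌉=15
  n=50…59: ⌈4900/339⌉=15 ⌈4998/339⌉=15 ⌈5096/339⌉=16 ⌈5194/339⌉=16 ⌈5292/339⌉=16 ⌈5390/339⌉=16 ⌈5488/339⌉=17 ⌈5586/339⌉=17 ⌈5684/339⌉=17 ⌈5782/339⌉=18
  n=60…69: ⌈5880/339⌉=18 ⌈5978/339⌉=18 ⌈6076/339⌉=18 ⌈6174/339⌉=19 ⌈6272/339⌉=19 ⌈6370/339⌉=19 ⌈6468/339⌉=20 ⌈6566/339⌉=20 ⌈6664/339⌉=20 ⌈6762/339⌉=20
  n=70…79: ⌈6860/339⌉=21 ⌈6958/339⌉=21 ⌈7056/339⌉=21 ⌈7154/339⌉=22 ⌈7252/339⌉=22 ⌈7350/339⌉=22 ⌈7448/339⌉=22 ⌈7546/339⌉=23 ⌈7644/339⌉=23 ⌈7742/339⌉=23
  n=80…89: ⌈7840/339⌉=24 ⌈7938/339⌉=24 ⌈8036/339⌉=24 ⌈8134/339⌉=24 ⌈8232/339⌉=25 ⌈8330/339⌉=25 ⌈8428/339⌉=25 ⌈8526/339⌉=26 ⌈8624/339⌉=26 ⌈8722/339⌉=26
  n=90…99: ⌈8820/339⌉=27 ⌈8918/339⌉=27 ⌈9016/339⌉=27 ⌈9114/339⌉=27 ⌈9212/339⌉=28 ⌈9310/339⌉=28 ⌈9408/339⌉=28 ⌈9506/339⌉=29 ⌈9604/339⌉=29 ⌈9702/339⌉=29
  n=100…109: ⌈9800/339⌉=29 ⌈9898/339⌉=30 ⌈9996/339⌉=30 ⌈10094/339⌉=30 ⌈10192/339⌉=31 ⌈10290/339⌉=31 ⌈10388/339⌉=31 ⌈10486/339⌉=31 ⌈10584/339⌉=32 ⌈10682/339⌉=32
  n=110…119: ⌈10780/339⌉=32 ⌈10878/339⌉=33 ⌈10976/339⌉=33 ⌈11074/339⌉=33 ⌈11172/339⌉=33 ⌈11270/339⌉=34 ⌈11368/339⌉=34 ⌈11466/339⌉=34 ⌈11564/339⌉=35 ⌈11662/339⌉=35
  n=120…129: ⌈11760/339⌉=35 ⌈11858/339⌉=35 ⌈11956/339⌉=36 ⌈12054/339⌉=36 ⌈12152/339⌉=36 ⌈12250/339⌉=37 ⌈12348/339⌉=37 ⌈12446/339⌉=37 ⌈12544/339⌉=38 ⌈12642/339⌉=38
  n=130…139: ⌈12740/339⌉=38 ⌈12838/339⌉=38 ⌈12936/339⌉=39 ⌈13034/339⌉=39 ⌈13132/339⌉=39 ⌈13230/339⌉=40 ⌈13328/339⌉=40 ⌈13426/339⌉=40 ⌈13524/339⌉=40 ⌈13622/339⌉=41
  n=140…143: ⌈13720/339⌉=41 ⌈13818/339⌉=41 ⌈13916/339⌉=42 ⌈14014/339⌉=42
s_n = t_(n+1) − t_n for n = 0 … 142 gives
prefix = 10010010001001000100100010010001001000100100100010010001001000100100010010001001000100100100010010001001000100100010010001001001000100100010010
slide a length-9 window over [0..8] … [134..142] (135 windows); first occurrence of each distinct factor:
  [  0..  8] 100100100
  [  1..  9] 001001000
  [  2.. 10] 010010001
  [  3.. 11] 100100010
  [  4.. 12] 001000100
  [  5.. 13] 010001001
  [  6.. 14] 100010010
  [  7.. 15] 000100100
  [ 36.. 44] 001001001
  [ 37.. 45] 010010010
  (the other 125 windows repeat one of these)
distinct factors: {000100100, 001000100, 001001000, 001001001, 010001001, 010010001, 010010010, 100010010, 100100010, 100100100}
count = 10  (Sturmian bound for length 9 is 10)


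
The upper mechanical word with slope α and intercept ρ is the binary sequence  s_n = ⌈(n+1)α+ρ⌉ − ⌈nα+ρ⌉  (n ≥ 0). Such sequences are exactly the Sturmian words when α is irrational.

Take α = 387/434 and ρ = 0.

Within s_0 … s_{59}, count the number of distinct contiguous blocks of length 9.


10

t_n = ⌈(n·387)/434⌉ for n = 0 … 60:
  n=0…9: ⌈0/434⌉=0 ⌈387/434⌉=1 ⌈774/434⌉=2 ⌈1161/434⌉=3 ⌈1548/434⌉=4 ⌈1935/434⌉=5 ⌈2322/434⌉=6 ⌈2709/434⌉=7 ⌈3096/434⌉=8 ⌈3483/434⌉=9
  n=10…19: ⌈3870/434⌉=9 ⌈4257/434⌉=10 ⌈4644/434⌉=11 ⌈5031/434⌉=12 ⌈5418/434⌉=13 ⌈5805/434⌉=14 ⌈6192/434⌉=15 ⌈6579/434⌉=16 ⌈6966/434⌉=17 ⌈7353/434⌉=17
  n=20…29: ⌈7740/434⌉=18 ⌈8127/434⌉=19 ⌈8514/434⌉=20 ⌈8901/434⌉=21 ⌈9288/434⌉=22 ⌈9675/434⌉=23 ⌈10062/434⌉=24 ⌈10449/434⌉=25 ⌈10836/434⌉=25 ⌈11223/434⌉=26
  n=30…39: ⌈11610/434⌉=27 ⌈11997/434⌉=28 ⌈12384/434⌉=29 ⌈12771/434⌉=30 ⌈13158/434⌉=31 ⌈13545/434⌉=32 ⌈13932/434⌉=33 ⌈14319/434⌉=33 ⌈14706/434⌉=34 ⌈15093/434⌉=35
  n=40…49: ⌈15480/434⌉=36 ⌈15867/434⌉=37 ⌈16254/434⌉=38 ⌈16641/434⌉=39 ⌈17028/434⌉=40 ⌈17415/434⌉=41 ⌈17802/434⌉=42 ⌈18189/434⌉=42 ⌈18576/434⌉=43 ⌈18963/434⌉=44
  n=50…59: ⌈19350/434⌉=45 ⌈19737/434⌉=46 ⌈20124/434⌉=47 ⌈20511/434⌉=48 ⌈20898/434⌉=49 ⌈21285/434⌉=50 ⌈21672/434⌉=50 ⌈22059/434⌉=51 ⌈22446/434⌉=52 ⌈22833/434⌉=53
  n=60: ⌈23220/434⌉=54
s_n = t_(n+1) − t_n for n = 0 … 59 gives
prefix = 111111111011111111011111111011111111011111111101111111101111
slide a length-9 window over [0..8] … [51..59] (52 windows); first occurrence of each distinct factor:
  [  0..  8] 111111111
  [  1..  9] 111111110
  [  2.. 10] 111111101
  [  3.. 11] 111111011
  [  4.. 12] 111110111
  [  5.. 13] 111101111
  [  6.. 14] 111011111
  [  7.. 15] 110111111
  [  8.. 16] 101111111
  [  9.. 17] 011111111
  (the other 42 windows repeat one of these)
distinct factors: {011111111, 101111111, 110111111, 111011111, 111101111, 111110111, 111111011, 111111101, 111111110, 111111111}
count = 10  (Sturmian bound for length 9 is 10)


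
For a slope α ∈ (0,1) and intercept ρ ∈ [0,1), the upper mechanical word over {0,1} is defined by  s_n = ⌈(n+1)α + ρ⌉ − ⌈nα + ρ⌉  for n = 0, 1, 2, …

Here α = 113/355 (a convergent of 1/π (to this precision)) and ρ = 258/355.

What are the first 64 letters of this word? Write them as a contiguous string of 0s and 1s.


n=0: ⌈(1·113+258)/355⌉ − ⌈(0·113+258)/355⌉ = ⌈371/355⌉ − ⌈258/355⌉ = 2 − 1 = 1
n=1: ⌈(2·113+258)/355⌉ − ⌈(1·113+258)/355⌉ = ⌈484/355⌉ − ⌈371/355⌉ = 2 − 2 = 0
n=2: ⌈(3·113+258)/355⌉ − ⌈(2·113+258)/355⌉ = ⌈597/355⌉ − ⌈484/355⌉ = 2 − 2 = 0
n=3: ⌈(4·113+258)/355⌉ − ⌈(3·113+258)/355⌉ = ⌈710/355⌉ − ⌈597/355⌉ = 2 − 2 = 0
n=4: ⌈(5·113+258)/355⌉ − ⌈(4·113+258)/355⌉ = ⌈823/355⌉ − ⌈710/355⌉ = 3 − 2 = 1
n=5: ⌈(6·113+258)/355⌉ − ⌈(5·113+258)/355⌉ = ⌈936/355⌉ − ⌈823/355⌉ = 3 − 3 = 0
n=6: ⌈(7·113+258)/355⌉ − ⌈(6·113+258)/355⌉ = ⌈1049/355⌉ − ⌈936/355⌉ = 3 − 3 = 0
n=7: ⌈(8·113+258)/355⌉ − ⌈(7·113+258)/355⌉ = ⌈1162/355⌉ − ⌈1049/355⌉ = 4 − 3 = 1
n=8: ⌈(9·113+258)/355⌉ − ⌈(8·113+258)/355⌉ = ⌈1275/355⌉ − ⌈1162/355⌉ = 4 − 4 = 0
n=9: ⌈(10·113+258)/355⌉ − ⌈(9·113+258)/355⌉ = ⌈1388/355⌉ − ⌈1275/355⌉ = 4 − 4 = 0
n=10: ⌈(11·113+258)/355⌉ − ⌈(10·113+258)/355⌉ = ⌈1501/355⌉ − ⌈1388/355⌉ = 5 − 4 = 1
n=11: ⌈(12·113+258)/355⌉ − ⌈(11·113+258)/355⌉ = ⌈1614/355⌉ − ⌈1501/355⌉ = 5 − 5 = 0
n=12: ⌈(13·113+258)/355⌉ − ⌈(12·113+258)/355⌉ = ⌈1727/355⌉ − ⌈1614/355⌉ = 5 − 5 = 0
n=13: ⌈(14·113+258)/355⌉ − ⌈(13·113+258)/355⌉ = ⌈1840/355⌉ − ⌈1727/355⌉ = 6 − 5 = 1
n=14: ⌈(15·113+258)/355⌉ − ⌈(14·113+258)/355⌉ = ⌈1953/355⌉ − ⌈1840/355⌉ = 6 − 6 = 0
n=15: ⌈(16·113+258)/355⌉ − ⌈(15·113+258)/355⌉ = ⌈2066/355⌉ − ⌈1953/355⌉ = 6 − 6 = 0
n=16: ⌈(17·113+258)/355⌉ − ⌈(16·113+258)/355⌉ = ⌈2179/355⌉ − ⌈2066/355⌉ = 7 − 6 = 1
n=17: ⌈(18·113+258)/355⌉ − ⌈(17·113+258)/355⌉ = ⌈2292/355⌉ − ⌈2179/355⌉ = 7 − 7 = 0
n=18: ⌈(19·113+258)/355⌉ − ⌈(18·113+258)/355⌉ = ⌈2405/355⌉ − ⌈2292/355⌉ = 7 − 7 = 0
n=19: ⌈(20·113+258)/355⌉ − ⌈(19·113+258)/355⌉ = ⌈2518/355⌉ − ⌈2405/355⌉ = 8 − 7 = 1
n=20: ⌈(21·113+258)/355⌉ − ⌈(20·113+258)/355⌉ = ⌈2631/355⌉ − ⌈2518/355⌉ = 8 − 8 = 0
n=21: ⌈(22·113+258)/355⌉ − ⌈(21·113+258)/355⌉ = ⌈2744/355⌉ − ⌈2631/355⌉ = 8 − 8 = 0
n=22: ⌈(23·113+258)/355⌉ − ⌈(22·113+258)/355⌉ = ⌈2857/355⌉ − ⌈2744/355⌉ = 9 − 8 = 1
n=23: ⌈(24·113+258)/355⌉ − ⌈(23·113+258)/355⌉ = ⌈2970/355⌉ − ⌈2857/355⌉ = 9 − 9 = 0
n=24: ⌈(25·113+258)/355⌉ − ⌈(24·113+258)/355⌉ = ⌈3083/355⌉ − ⌈2970/355⌉ = 9 − 9 = 0
n=25: ⌈(26·113+258)/355⌉ − ⌈(25·113+258)/355⌉ = ⌈3196/355⌉ − ⌈3083/355⌉ = 10 − 9 = 1
n=26: ⌈(27·113+258)/355⌉ − ⌈(26·113+258)/355⌉ = ⌈3309/355⌉ − ⌈3196/355⌉ = 10 − 10 = 0
n=27: ⌈(28·113+258)/355⌉ − ⌈(27·113+258)/355⌉ = ⌈3422/355⌉ − ⌈3309/355⌉ = 10 − 10 = 0
n=28: ⌈(29·113+258)/355⌉ − ⌈(28·113+258)/355⌉ = ⌈3535/355⌉ − ⌈3422/355⌉ = 10 − 10 = 0
n=29: ⌈(30·113+258)/355⌉ − ⌈(29·113+258)/355⌉ = ⌈3648/355⌉ − ⌈3535/355⌉ = 11 − 10 = 1
n=30: ⌈(31·113+258)/355⌉ − ⌈(30·113+258)/355⌉ = ⌈3761/355⌉ − ⌈3648/355⌉ = 11 − 11 = 0
n=31: ⌈(32·113+258)/355⌉ − ⌈(31·113+258)/355⌉ = ⌈3874/355⌉ − ⌈3761/355⌉ = 11 − 11 = 0
n=32: ⌈(33·113+258)/355⌉ − ⌈(32·113+258)/355⌉ = ⌈3987/355⌉ − ⌈3874/355⌉ = 12 − 11 = 1
n=33: ⌈(34·113+258)/355⌉ − ⌈(33·113+258)/355⌉ = ⌈4100/355⌉ − ⌈3987/355⌉ = 12 − 12 = 0
n=34: ⌈(35·113+258)/355⌉ − ⌈(34·113+258)/355⌉ = ⌈4213/355⌉ − ⌈4100/355⌉ = 12 − 12 = 0
n=35: ⌈(36·113+258)/355⌉ − ⌈(35·113+258)/355⌉ = ⌈4326/355⌉ − ⌈4213/355⌉ = 13 − 12 = 1
n=36: ⌈(37·113+258)/355⌉ − ⌈(36·113+258)/355⌉ = ⌈4439/355⌉ − ⌈4326/355⌉ = 13 − 13 = 0
n=37: ⌈(38·113+258)/355⌉ − ⌈(37·113+258)/355⌉ = ⌈4552/355⌉ − ⌈4439/355⌉ = 13 − 13 = 0
n=38: ⌈(39·113+258)/355⌉ − ⌈(38·113+258)/355⌉ = ⌈4665/355⌉ − ⌈4552/355⌉ = 14 − 13 = 1
n=39: ⌈(40·113+258)/355⌉ − ⌈(39·113+258)/355⌉ = ⌈4778/355⌉ − ⌈4665/355⌉ = 14 − 14 = 0
n=40: ⌈(41·113+258)/355⌉ − ⌈(40·113+258)/355⌉ = ⌈4891/355⌉ − ⌈4778/355⌉ = 14 − 14 = 0
n=41: ⌈(42·113+258)/355⌉ − ⌈(41·113+258)/355⌉ = ⌈5004/355⌉ − ⌈4891/355⌉ = 15 − 14 = 1
n=42: ⌈(43·113+258)/355⌉ − ⌈(42·113+258)/355⌉ = ⌈5117/355⌉ − ⌈5004/355⌉ = 15 − 15 = 0
n=43: ⌈(44·113+258)/355⌉ − ⌈(43·113+258)/355⌉ = ⌈5230/355⌉ − ⌈5117/355⌉ = 15 − 15 = 0
n=44: ⌈(45·113+258)/355⌉ − ⌈(44·113+258)/355⌉ = ⌈5343/355⌉ − ⌈5230/355⌉ = 16 − 15 = 1
n=45: ⌈(46·113+258)/355⌉ − ⌈(45·113+258)/355⌉ = ⌈5456/355⌉ − ⌈5343/355⌉ = 16 − 16 = 0
n=46: ⌈(47·113+258)/355⌉ − ⌈(46·113+258)/355⌉ = ⌈5569/355⌉ − ⌈5456/355⌉ = 16 − 16 = 0
n=47: ⌈(48·113+258)/355⌉ − ⌈(47·113+258)/355⌉ = ⌈5682/355⌉ − ⌈5569/355⌉ = 17 − 16 = 1
n=48: ⌈(49·113+258)/355⌉ − ⌈(48·113+258)/355⌉ = ⌈5795/355⌉ − ⌈5682/355⌉ = 17 − 17 = 0
n=49: ⌈(50·113+258)/355⌉ − ⌈(49·113+258)/355⌉ = ⌈5908/355⌉ − ⌈5795/355⌉ = 17 − 17 = 0
n=50: ⌈(51·113+258)/355⌉ − ⌈(50·113+258)/355⌉ = ⌈6021/355⌉ − ⌈5908/355⌉ = 17 − 17 = 0
n=51: ⌈(52·113+258)/355⌉ − ⌈(51·113+258)/355⌉ = ⌈6134/355⌉ − ⌈6021/355⌉ = 18 − 17 = 1
n=52: ⌈(53·113+258)/355⌉ − ⌈(52·113+258)/355⌉ = ⌈6247/355⌉ − ⌈6134/355⌉ = 18 − 18 = 0
n=53: ⌈(54·113+258)/355⌉ − ⌈(53·113+258)/355⌉ = ⌈6360/355⌉ − ⌈6247/355⌉ = 18 − 18 = 0
n=54: ⌈(55·113+258)/355⌉ − ⌈(54·113+258)/355⌉ = ⌈6473/355⌉ − ⌈6360/355⌉ = 19 − 18 = 1
n=55: ⌈(56·113+258)/355⌉ − ⌈(55·113+258)/355⌉ = ⌈6586/355⌉ − ⌈6473/355⌉ = 19 − 19 = 0
n=56: ⌈(57·113+258)/355⌉ − ⌈(56·113+258)/355⌉ = ⌈6699/355⌉ − ⌈6586/355⌉ = 19 − 19 = 0
n=57: ⌈(58·113+258)/355⌉ − ⌈(57·113+258)/355⌉ = ⌈6812/355⌉ − ⌈6699/355⌉ = 20 − 19 = 1
n=58: ⌈(59·113+258)/355⌉ − ⌈(58·113+258)/355⌉ = ⌈6925/355⌉ − ⌈6812/355⌉ = 20 − 20 = 0
n=59: ⌈(60·113+258)/355⌉ − ⌈(59·113+258)/355⌉ = ⌈7038/355⌉ − ⌈6925/355⌉ = 20 − 20 = 0
n=60: ⌈(61·113+258)/355⌉ − ⌈(60·113+258)/355⌉ = ⌈7151/355⌉ − ⌈7038/355⌉ = 21 − 20 = 1
n=61: ⌈(62·113+258)/355⌉ − ⌈(61·113+258)/355⌉ = ⌈7264/355⌉ − ⌈7151/355⌉ = 21 − 21 = 0
n=62: ⌈(63·113+258)/355⌉ − ⌈(62·113+258)/355⌉ = ⌈7377/355⌉ − ⌈7264/355⌉ = 21 − 21 = 0
n=63: ⌈(64·113+258)/355⌉ − ⌈(63·113+258)/355⌉ = ⌈7490/355⌉ − ⌈7377/355⌉ = 22 − 21 = 1

1000100100100100100100100100010010010010010010010001001001001001


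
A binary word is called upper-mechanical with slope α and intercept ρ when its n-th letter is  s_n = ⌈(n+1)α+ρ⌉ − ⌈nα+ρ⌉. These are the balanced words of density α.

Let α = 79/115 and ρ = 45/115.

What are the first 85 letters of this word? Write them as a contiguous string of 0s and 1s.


1011011011011101101101101101101110110110110110111011011011011011101101101101101110110

n=0: ⌈(1·79+45)/115⌉ − ⌈(0·79+45)/115⌉ = ⌈124/115⌉ − ⌈45/115⌉ = 2 − 1 = 1
n=1: ⌈(2·79+45)/115⌉ − ⌈(1·79+45)/115⌉ = ⌈203/115⌉ − ⌈124/115⌉ = 2 − 2 = 0
n=2: ⌈(3·79+45)/115⌉ − ⌈(2·79+45)/115⌉ = ⌈282/115⌉ − ⌈203/115⌉ = 3 − 2 = 1
n=3: ⌈(4·79+45)/115⌉ − ⌈(3·79+45)/115⌉ = ⌈361/115⌉ − ⌈282/115⌉ = 4 − 3 = 1
n=4: ⌈(5·79+45)/115⌉ − ⌈(4·79+45)/115⌉ = ⌈440/115⌉ − ⌈361/115⌉ = 4 − 4 = 0
n=5: ⌈(6·79+45)/115⌉ − ⌈(5·79+45)/115⌉ = ⌈519/115⌉ − ⌈440/115⌉ = 5 − 4 = 1
n=6: ⌈(7·79+45)/115⌉ − ⌈(6·79+45)/115⌉ = ⌈598/115⌉ − ⌈519/115⌉ = 6 − 5 = 1
n=7: ⌈(8·79+45)/115⌉ − ⌈(7·79+45)/115⌉ = ⌈677/115⌉ − ⌈598/115⌉ = 6 − 6 = 0
n=8: ⌈(9·79+45)/115⌉ − ⌈(8·79+45)/115⌉ = ⌈756/115⌉ − ⌈677/115⌉ = 7 − 6 = 1
n=9: ⌈(10·79+45)/115⌉ − ⌈(9·79+45)/115⌉ = ⌈835/115⌉ − ⌈756/115⌉ = 8 − 7 = 1
n=10: ⌈(11·79+45)/115⌉ − ⌈(10·79+45)/115⌉ = ⌈914/115⌉ − ⌈835/115⌉ = 8 − 8 = 0
n=11: ⌈(12·79+45)/115⌉ − ⌈(11·79+45)/115⌉ = ⌈993/115⌉ − ⌈914/115⌉ = 9 − 8 = 1
n=12: ⌈(13·79+45)/115⌉ − ⌈(12·79+45)/115⌉ = ⌈1072/115⌉ − ⌈993/115⌉ = 10 − 9 = 1
n=13: ⌈(14·79+45)/115⌉ − ⌈(13·79+45)/115⌉ = ⌈1151/115⌉ − ⌈1072/115⌉ = 11 − 10 = 1
n=14: ⌈(15·79+45)/115⌉ − ⌈(14·79+45)/115⌉ = ⌈1230/115⌉ − ⌈1151/115⌉ = 11 − 11 = 0
n=15: ⌈(16·79+45)/115⌉ − ⌈(15·79+45)/115⌉ = ⌈1309/115⌉ − ⌈1230/115⌉ = 12 − 11 = 1
n=16: ⌈(17·79+45)/115⌉ − ⌈(16·79+45)/115⌉ = ⌈1388/115⌉ − ⌈1309/115⌉ = 13 − 12 = 1
n=17: ⌈(18·79+45)/115⌉ − ⌈(17·79+45)/115⌉ = ⌈1467/115⌉ − ⌈1388/115⌉ = 13 − 13 = 0
n=18: ⌈(19·79+45)/115⌉ − ⌈(18·79+45)/115⌉ = ⌈1546/115⌉ − ⌈1467/115⌉ = 14 − 13 = 1
n=19: ⌈(20·79+45)/115⌉ − ⌈(19·79+45)/115⌉ = ⌈1625/115⌉ − ⌈1546/115⌉ = 15 − 14 = 1
n=20: ⌈(21·79+45)/115⌉ − ⌈(20·79+45)/115⌉ = ⌈1704/115⌉ − ⌈1625/115⌉ = 15 − 15 = 0
n=21: ⌈(22·79+45)/115⌉ − ⌈(21·79+45)/115⌉ = ⌈1783/115⌉ − ⌈1704/115⌉ = 16 − 15 = 1
n=22: ⌈(23·79+45)/115⌉ − ⌈(22·79+45)/115⌉ = ⌈1862/115⌉ − ⌈1783/115⌉ = 17 − 16 = 1
n=23: ⌈(24·79+45)/115⌉ − ⌈(23·79+45)/115⌉ = ⌈1941/115⌉ − ⌈1862/115⌉ = 17 − 17 = 0
n=24: ⌈(25·79+45)/115⌉ − ⌈(24·79+45)/115⌉ = ⌈2020/115⌉ − ⌈1941/115⌉ = 18 − 17 = 1
n=25: ⌈(26·79+45)/115⌉ − ⌈(25·79+45)/115⌉ = ⌈2099/115⌉ − ⌈2020/115⌉ = 19 − 18 = 1
n=26: ⌈(27·79+45)/115⌉ − ⌈(26·79+45)/115⌉ = ⌈2178/115⌉ − ⌈2099/115⌉ = 19 − 19 = 0
n=27: ⌈(28·79+45)/115⌉ − ⌈(27·79+45)/115⌉ = ⌈2257/115⌉ − ⌈2178/115⌉ = 20 − 19 = 1
n=28: ⌈(29·79+45)/115⌉ − ⌈(28·79+45)/115⌉ = ⌈2336/115⌉ − ⌈2257/115⌉ = 21 − 20 = 1
n=29: ⌈(30·79+45)/115⌉ − ⌈(29·79+45)/115⌉ = ⌈2415/115⌉ − ⌈2336/115⌉ = 21 − 21 = 0
n=30: ⌈(31·79+45)/115⌉ − ⌈(30·79+45)/115⌉ = ⌈2494/115⌉ − ⌈2415/115⌉ = 22 − 21 = 1
n=31: ⌈(32·79+45)/115⌉ − ⌈(31·79+45)/115⌉ = ⌈2573/115⌉ − ⌈2494/115⌉ = 23 − 22 = 1
n=32: ⌈(33·79+45)/115⌉ − ⌈(32·79+45)/115⌉ = ⌈2652/115⌉ − ⌈2573/115⌉ = 24 − 23 = 1
n=33: ⌈(34·79+45)/115⌉ − ⌈(33·79+45)/115⌉ = ⌈2731/115⌉ − ⌈2652/115⌉ = 24 − 24 = 0
n=34: ⌈(35·79+45)/115⌉ − ⌈(34·79+45)/115⌉ = ⌈2810/115⌉ − ⌈2731/115⌉ = 25 − 24 = 1
n=35: ⌈(36·79+45)/115⌉ − ⌈(35·79+45)/115⌉ = ⌈2889/115⌉ − ⌈2810/115⌉ = 26 − 25 = 1
n=36: ⌈(37·79+45)/115⌉ − ⌈(36·79+45)/115⌉ = ⌈2968/115⌉ − ⌈2889/115⌉ = 26 − 26 = 0
n=37: ⌈(38·79+45)/115⌉ − ⌈(37·79+45)/115⌉ = ⌈3047/115⌉ − ⌈2968/115⌉ = 27 − 26 = 1
n=38: ⌈(39·79+45)/115⌉ − ⌈(38·79+45)/115⌉ = ⌈3126/115⌉ − ⌈3047/115⌉ = 28 − 27 = 1
n=39: ⌈(40·79+45)/115⌉ − ⌈(39·79+45)/115⌉ = ⌈3205/115⌉ − ⌈3126/115⌉ = 28 − 28 = 0
n=40: ⌈(41·79+45)/115⌉ − ⌈(40·79+45)/115⌉ = ⌈3284/115⌉ − ⌈3205/115⌉ = 29 − 28 = 1
n=41: ⌈(42·79+45)/115⌉ − ⌈(41·79+45)/115⌉ = ⌈3363/115⌉ − ⌈3284/115⌉ = 30 − 29 = 1
n=42: ⌈(43·79+45)/115⌉ − ⌈(42·79+45)/115⌉ = ⌈3442/115⌉ − ⌈3363/115⌉ = 30 − 30 = 0
n=43: ⌈(44·79+45)/115⌉ − ⌈(43·79+45)/115⌉ = ⌈3521/115⌉ − ⌈3442/115⌉ = 31 − 30 = 1
n=44: ⌈(45·79+45)/115⌉ − ⌈(44·79+45)/115⌉ = ⌈3600/115⌉ − ⌈3521/115⌉ = 32 − 31 = 1
n=45: ⌈(46·79+45)/115⌉ − ⌈(45·79+45)/115⌉ = ⌈3679/115⌉ − ⌈3600/115⌉ = 32 − 32 = 0
n=46: ⌈(47·79+45)/115⌉ − ⌈(46·79+45)/115⌉ = ⌈3758/115⌉ − ⌈3679/115⌉ = 33 − 32 = 1
n=47: ⌈(48·79+45)/115⌉ − ⌈(47·79+45)/115⌉ = ⌈3837/115⌉ − ⌈3758/115⌉ = 34 − 33 = 1
n=48: ⌈(49·79+45)/115⌉ − ⌈(48·79+45)/115⌉ = ⌈3916/115⌉ − ⌈3837/115⌉ = 35 − 34 = 1
n=49: ⌈(50·79+45)/115⌉ − ⌈(49·79+45)/115⌉ = ⌈3995/115⌉ − ⌈3916/115⌉ = 35 − 35 = 0
n=50: ⌈(51·79+45)/115⌉ − ⌈(50·79+45)/115⌉ = ⌈4074/115⌉ − ⌈3995/115⌉ = 36 − 35 = 1
n=51: ⌈(52·79+45)/115⌉ − ⌈(51·79+45)/115⌉ = ⌈4153/115⌉ − ⌈4074/115⌉ = 37 − 36 = 1
n=52: ⌈(53·79+45)/115⌉ − ⌈(52·79+45)/115⌉ = ⌈4232/115⌉ − ⌈4153/115⌉ = 37 − 37 = 0
n=53: ⌈(54·79+45)/115⌉ − ⌈(53·79+45)/115⌉ = ⌈4311/115⌉ − ⌈4232/115⌉ = 38 − 37 = 1
n=54: ⌈(55·79+45)/115⌉ − ⌈(54·79+45)/115⌉ = ⌈4390/115⌉ − ⌈4311/115⌉ = 39 − 38 = 1
n=55: ⌈(56·79+45)/115⌉ − ⌈(55·79+45)/115⌉ = ⌈4469/115⌉ − ⌈4390/115⌉ = 39 − 39 = 0
n=56: ⌈(57·79+45)/115⌉ − ⌈(56·79+45)/115⌉ = ⌈4548/115⌉ − ⌈4469/115⌉ = 40 − 39 = 1
n=57: ⌈(58·79+45)/115⌉ − ⌈(57·79+45)/115⌉ = ⌈4627/115⌉ − ⌈4548/115⌉ = 41 − 40 = 1
n=58: ⌈(59·79+45)/115⌉ − ⌈(58·79+45)/115⌉ = ⌈4706/115⌉ − ⌈4627/115⌉ = 41 − 41 = 0
n=59: ⌈(60·79+45)/115⌉ − ⌈(59·79+45)/115⌉ = ⌈4785/115⌉ − ⌈4706/115⌉ = 42 − 41 = 1
n=60: ⌈(61·79+45)/115⌉ − ⌈(60·79+45)/115⌉ = ⌈4864/115⌉ − ⌈4785/115⌉ = 43 − 42 = 1
n=61: ⌈(62·79+45)/115⌉ − ⌈(61·79+45)/115⌉ = ⌈4943/115⌉ − ⌈4864/115⌉ = 43 − 43 = 0
n=62: ⌈(63·79+45)/115⌉ − ⌈(62·79+45)/115⌉ = ⌈5022/115⌉ − ⌈4943/115⌉ = 44 − 43 = 1
n=63: ⌈(64·79+45)/115⌉ − ⌈(63·79+45)/115⌉ = ⌈5101/115⌉ − ⌈5022/115⌉ = 45 − 44 = 1
n=64: ⌈(65·79+45)/115⌉ − ⌈(64·79+45)/115⌉ = ⌈5180/115⌉ − ⌈5101/115⌉ = 46 − 45 = 1
n=65: ⌈(66·79+45)/115⌉ − ⌈(65·79+45)/115⌉ = ⌈5259/115⌉ − ⌈5180/115⌉ = 46 − 46 = 0
n=66: ⌈(67·79+45)/115⌉ − ⌈(66·79+45)/115⌉ = ⌈5338/115⌉ − ⌈5259/115⌉ = 47 − 46 = 1
n=67: ⌈(68·79+45)/115⌉ − ⌈(67·79+45)/115⌉ = ⌈5417/115⌉ − ⌈5338/115⌉ = 48 − 47 = 1
n=68: ⌈(69·79+45)/115⌉ − ⌈(68·79+45)/115⌉ = ⌈5496/115⌉ − ⌈5417/115⌉ = 48 − 48 = 0
n=69: ⌈(70·79+45)/115⌉ − ⌈(69·79+45)/115⌉ = ⌈5575/115⌉ − ⌈5496/115⌉ = 49 − 48 = 1
n=70: ⌈(71·79+45)/115⌉ − ⌈(70·79+45)/115⌉ = ⌈5654/115⌉ − ⌈5575/115⌉ = 50 − 49 = 1
n=71: ⌈(72·79+45)/115⌉ − ⌈(71·79+45)/115⌉ = ⌈5733/115⌉ − ⌈5654/115⌉ = 50 − 50 = 0
n=72: ⌈(73·79+45)/115⌉ − ⌈(72·79+45)/115⌉ = ⌈5812/115⌉ − ⌈5733/115⌉ = 51 − 50 = 1
n=73: ⌈(74·79+45)/115⌉ − ⌈(73·79+45)/115⌉ = ⌈5891/115⌉ − ⌈5812/115⌉ = 52 − 51 = 1
n=74: ⌈(75·79+45)/115⌉ − ⌈(74·79+45)/115⌉ = ⌈5970/115⌉ − ⌈5891/115⌉ = 52 − 52 = 0
n=75: ⌈(76·79+45)/115⌉ − ⌈(75·79+45)/115⌉ = ⌈6049/115⌉ − ⌈5970/115⌉ = 53 − 52 = 1
n=76: ⌈(77·79+45)/115⌉ − ⌈(76·79+45)/115⌉ = ⌈6128/115⌉ − ⌈6049/115⌉ = 54 − 53 = 1
n=77: ⌈(78·79+45)/115⌉ − ⌈(77·79+45)/115⌉ = ⌈6207/115⌉ − ⌈6128/115⌉ = 54 − 54 = 0
n=78: ⌈(79·79+45)/115⌉ − ⌈(78·79+45)/115⌉ = ⌈6286/115⌉ − ⌈6207/115⌉ = 55 − 54 = 1
n=79: ⌈(80·79+45)/115⌉ − ⌈(79·79+45)/115⌉ = ⌈6365/115⌉ − ⌈6286/115⌉ = 56 − 55 = 1
n=80: ⌈(81·79+45)/115⌉ − ⌈(80·79+45)/115⌉ = ⌈6444/115⌉ − ⌈6365/115⌉ = 57 − 56 = 1
n=81: ⌈(82·79+45)/115⌉ − ⌈(81·79+45)/115⌉ = ⌈6523/115⌉ − ⌈6444/115⌉ = 57 − 57 = 0
n=82: ⌈(83·79+45)/115⌉ − ⌈(82·79+45)/115⌉ = ⌈6602/115⌉ − ⌈6523/115⌉ = 58 − 57 = 1
n=83: ⌈(84·79+45)/115⌉ − ⌈(83·79+45)/115⌉ = ⌈6681/115⌉ − ⌈6602/115⌉ = 59 − 58 = 1
n=84: ⌈(85·79+45)/115⌉ − ⌈(84·79+45)/115⌉ = ⌈6760/115⌉ − ⌈6681/115⌉ = 59 − 59 = 0


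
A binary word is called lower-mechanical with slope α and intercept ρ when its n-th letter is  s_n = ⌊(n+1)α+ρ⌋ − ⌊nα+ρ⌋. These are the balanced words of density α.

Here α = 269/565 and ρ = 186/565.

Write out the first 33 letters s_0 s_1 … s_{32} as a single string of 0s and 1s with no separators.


n=0: ⌊(1·269+186)/565⌋ − ⌊(0·269+186)/565⌋ = ⌊455/565⌋ − ⌊186/565⌋ = 0 − 0 = 0
n=1: ⌊(2·269+186)/565⌋ − ⌊(1·269+186)/565⌋ = ⌊724/565⌋ − ⌊455/565⌋ = 1 − 0 = 1
n=2: ⌊(3·269+186)/565⌋ − ⌊(2·269+186)/565⌋ = ⌊993/565⌋ − ⌊724/565⌋ = 1 − 1 = 0
n=3: ⌊(4·269+186)/565⌋ − ⌊(3·269+186)/565⌋ = ⌊1262/565⌋ − ⌊993/565⌋ = 2 − 1 = 1
n=4: ⌊(5·269+186)/565⌋ − ⌊(4·269+186)/565⌋ = ⌊1531/565⌋ − ⌊1262/565⌋ = 2 − 2 = 0
n=5: ⌊(6·269+186)/565⌋ − ⌊(5·269+186)/565⌋ = ⌊1800/565⌋ − ⌊1531/565⌋ = 3 − 2 = 1
n=6: ⌊(7·269+186)/565⌋ − ⌊(6·269+186)/565⌋ = ⌊2069/565⌋ − ⌊1800/565⌋ = 3 − 3 = 0
n=7: ⌊(8·269+186)/565⌋ − ⌊(7·269+186)/565⌋ = ⌊2338/565⌋ − ⌊2069/565⌋ = 4 − 3 = 1
n=8: ⌊(9·269+186)/565⌋ − ⌊(8·269+186)/565⌋ = ⌊2607/565⌋ − ⌊2338/565⌋ = 4 − 4 = 0
n=9: ⌊(10·269+186)/565⌋ − ⌊(9·269+186)/565⌋ = ⌊2876/565⌋ − ⌊2607/565⌋ = 5 − 4 = 1
n=10: ⌊(11·269+186)/565⌋ − ⌊(10·269+186)/565⌋ = ⌊3145/565⌋ − ⌊2876/565⌋ = 5 − 5 = 0
n=11: ⌊(12·269+186)/565⌋ − ⌊(11·269+186)/565⌋ = ⌊3414/565⌋ − ⌊3145/565⌋ = 6 − 5 = 1
n=12: ⌊(13·269+186)/565⌋ − ⌊(12·269+186)/565⌋ = ⌊3683/565⌋ − ⌊3414/565⌋ = 6 − 6 = 0
n=13: ⌊(14·269+186)/565⌋ − ⌊(13·269+186)/565⌋ = ⌊3952/565⌋ − ⌊3683/565⌋ = 6 − 6 = 0
n=14: ⌊(15·269+186)/565⌋ − ⌊(14·269+186)/565⌋ = ⌊4221/565⌋ − ⌊3952/565⌋ = 7 − 6 = 1
n=15: ⌊(16·269+186)/565⌋ − ⌊(15·269+186)/565⌋ = ⌊4490/565⌋ − ⌊4221/565⌋ = 7 − 7 = 0
n=16: ⌊(17·269+186)/565⌋ − ⌊(16·269+186)/565⌋ = ⌊4759/565⌋ − ⌊4490/565⌋ = 8 − 7 = 1
n=17: ⌊(18·269+186)/565⌋ − ⌊(17·269+186)/565⌋ = ⌊5028/565⌋ − ⌊4759/565⌋ = 8 − 8 = 0
n=18: ⌊(19·269+186)/565⌋ − ⌊(18·269+186)/565⌋ = ⌊5297/565⌋ − ⌊5028/565⌋ = 9 − 8 = 1
n=19: ⌊(20·269+186)/565⌋ − ⌊(19·269+186)/565⌋ = ⌊5566/565⌋ − ⌊5297/565⌋ = 9 − 9 = 0
n=20: ⌊(21·269+186)/565⌋ − ⌊(20·269+186)/565⌋ = ⌊5835/565⌋ − ⌊5566/565⌋ = 10 − 9 = 1
n=21: ⌊(22·269+186)/565⌋ − ⌊(21·269+186)/565⌋ = ⌊6104/565⌋ − ⌊5835/565⌋ = 10 − 10 = 0
n=22: ⌊(23·269+186)/565⌋ − ⌊(22·269+186)/565⌋ = ⌊6373/565⌋ − ⌊6104/565⌋ = 11 − 10 = 1
n=23: ⌊(24·269+186)/565⌋ − ⌊(23·269+186)/565⌋ = ⌊6642/565⌋ − ⌊6373/565⌋ = 11 − 11 = 0
n=24: ⌊(25·269+186)/565⌋ − ⌊(24·269+186)/565⌋ = ⌊6911/565⌋ − ⌊6642/565⌋ = 12 − 11 = 1
n=25: ⌊(26·269+186)/565⌋ − ⌊(25·269+186)/565⌋ = ⌊7180/565⌋ − ⌊6911/565⌋ = 12 − 12 = 0
n=26: ⌊(27·269+186)/565⌋ − ⌊(26·269+186)/565⌋ = ⌊7449/565⌋ − ⌊7180/565⌋ = 13 − 12 = 1
n=27: ⌊(28·269+186)/565⌋ − ⌊(27·269+186)/565⌋ = ⌊7718/565⌋ − ⌊7449/565⌋ = 13 − 13 = 0
n=28: ⌊(29·269+186)/565⌋ − ⌊(28·269+186)/565⌋ = ⌊7987/565⌋ − ⌊7718/565⌋ = 14 − 13 = 1
n=29: ⌊(30·269+186)/565⌋ − ⌊(29·269+186)/565⌋ = ⌊8256/565⌋ − ⌊7987/565⌋ = 14 − 14 = 0
n=30: ⌊(31·269+186)/565⌋ − ⌊(30·269+186)/565⌋ = ⌊8525/565⌋ − ⌊8256/565⌋ = 15 − 14 = 1
n=31: ⌊(32·269+186)/565⌋ − ⌊(31·269+186)/565⌋ = ⌊8794/565⌋ − ⌊8525/565⌋ = 15 − 15 = 0
n=32: ⌊(33·269+186)/565⌋ − ⌊(32·269+186)/565⌋ = ⌊9063/565⌋ − ⌊8794/565⌋ = 16 − 15 = 1

010101010101001010101010101010101


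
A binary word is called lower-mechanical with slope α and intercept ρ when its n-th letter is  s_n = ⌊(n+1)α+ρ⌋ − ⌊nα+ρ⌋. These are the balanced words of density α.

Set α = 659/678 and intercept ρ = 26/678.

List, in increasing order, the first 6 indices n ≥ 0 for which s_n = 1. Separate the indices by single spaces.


0 2 3 4 5 6

n=0: ⌊685/678⌋−⌊26/678⌋ = 1−0 = 1  ← one
n=1: ⌊1344/678⌋−⌊685/678⌋ = 1−1 = 0
n=2: ⌊2003/678⌋−⌊1344/678⌋ = 2−1 = 1  ← one
n=3: ⌊2662/678⌋−⌊2003/678⌋ = 3−2 = 1  ← one
n=4: ⌊3321/678⌋−⌊2662/678⌋ = 4−3 = 1  ← one
n=5: ⌊3980/678⌋−⌊3321/678⌋ = 5−4 = 1  ← one
n=6: ⌊4639/678⌋−⌊3980/678⌋ = 6−5 = 1  ← one
positions of the first 6 ones: 0 2 3 4 5 6


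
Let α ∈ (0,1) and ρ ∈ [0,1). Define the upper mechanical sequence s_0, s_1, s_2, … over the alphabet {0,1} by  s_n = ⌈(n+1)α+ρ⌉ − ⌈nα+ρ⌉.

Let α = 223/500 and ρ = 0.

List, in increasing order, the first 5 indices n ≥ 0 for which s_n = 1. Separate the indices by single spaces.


0 2 4 6 8

n=0: ⌈223/500⌉−⌈0/500⌉ = 1−0 = 1  ← one
n=1: ⌈446/500⌉−⌈223/500⌉ = 1−1 = 0
n=2: ⌈669/500⌉−⌈446/500⌉ = 2−1 = 1  ← one
n=3: ⌈892/500⌉−⌈669/500⌉ = 2−2 = 0
n=4: ⌈1115/500⌉−⌈892/500⌉ = 3−2 = 1  ← one
n=5: ⌈1338/500⌉−⌈1115/500⌉ = 3−3 = 0
n=6: ⌈1561/500⌉−⌈1338/500⌉ = 4−3 = 1  ← one
n=7: ⌈1784/500⌉−⌈1561/500⌉ = 4−4 = 0
n=8: ⌈2007/500⌉−⌈1784/500⌉ = 5−4 = 1  ← one
positions of the first 5 ones: 0 2 4 6 8


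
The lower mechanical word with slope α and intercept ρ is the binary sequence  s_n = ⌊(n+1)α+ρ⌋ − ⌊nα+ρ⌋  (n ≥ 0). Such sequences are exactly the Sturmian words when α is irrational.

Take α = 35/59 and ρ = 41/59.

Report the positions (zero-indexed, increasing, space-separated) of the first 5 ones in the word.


0 2 3 5 7

n=0: ⌊76/59⌋−⌊41/59⌋ = 1−0 = 1  ← one
n=1: ⌊111/59⌋−⌊76/59⌋ = 1−1 = 0
n=2: ⌊146/59⌋−⌊111/59⌋ = 2−1 = 1  ← one
n=3: ⌊181/59⌋−⌊146/59⌋ = 3−2 = 1  ← one
n=4: ⌊216/59⌋−⌊181/59⌋ = 3−3 = 0
n=5: ⌊251/59⌋−⌊216/59⌋ = 4−3 = 1  ← one
n=6: ⌊286/59⌋−⌊251/59⌋ = 4−4 = 0
n=7: ⌊321/59⌋−⌊286/59⌋ = 5−4 = 1  ← one
positions of the first 5 ones: 0 2 3 5 7


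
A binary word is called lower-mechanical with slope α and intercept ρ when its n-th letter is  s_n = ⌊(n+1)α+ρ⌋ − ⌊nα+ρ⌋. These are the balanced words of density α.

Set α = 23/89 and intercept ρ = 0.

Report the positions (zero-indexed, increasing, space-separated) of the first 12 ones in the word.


n=0: ⌊23/89⌋−⌊0/89⌋ = 0−0 = 0
n=1: ⌊46/89⌋−⌊23/89⌋ = 0−0 = 0
n=2: ⌊69/89⌋−⌊46/89⌋ = 0−0 = 0
n=3: ⌊92/89⌋−⌊69/89⌋ = 1−0 = 1  ← one
n=4: ⌊115/89⌋−⌊92/89⌋ = 1−1 = 0
n=5: ⌊138/89⌋−⌊115/89⌋ = 1−1 = 0
n=6: ⌊161/89⌋−⌊138/89⌋ = 1−1 = 0
n=7: ⌊184/89⌋−⌊161/89⌋ = 2−1 = 1  ← one
n=8: ⌊207/89⌋−⌊184/89⌋ = 2−2 = 0
n=9: ⌊230/89⌋−⌊207/89⌋ = 2−2 = 0
n=10: ⌊253/89⌋−⌊230/89⌋ = 2−2 = 0
n=11: ⌊276/89⌋−⌊253/89⌋ = 3−2 = 1  ← one
n=12: ⌊299/89⌋−⌊276/89⌋ = 3−3 = 0
n=13: ⌊322/89⌋−⌊299/89⌋ = 3−3 = 0
n=14: ⌊345/89⌋−⌊322/89⌋ = 3−3 = 0
n=15: ⌊368/89⌋−⌊345/89⌋ = 4−3 = 1  ← one
n=16: ⌊391/89⌋−⌊368/89⌋ = 4−4 = 0
n=17: ⌊414/89⌋−⌊391/89⌋ = 4−4 = 0
n=18: ⌊437/89⌋−⌊414/89⌋ = 4−4 = 0
n=19: ⌊460/89⌋−⌊437/89⌋ = 5−4 = 1  ← one
n=20: ⌊483/89⌋−⌊460/89⌋ = 5−5 = 0
n=21: ⌊506/89⌋−⌊483/89⌋ = 5−5 = 0
n=22: ⌊529/89⌋−⌊506/89⌋ = 5−5 = 0
n=23: ⌊552/89⌋−⌊529/89⌋ = 6−5 = 1  ← one
n=24: ⌊575/89⌋−⌊552/89⌋ = 6−6 = 0
n=25: ⌊598/89⌋−⌊575/89⌋ = 6−6 = 0
n=26: ⌊621/89⌋−⌊598/89⌋ = 6−6 = 0
n=27: ⌊644/89⌋−⌊621/89⌋ = 7−6 = 1  ← one
n=28: ⌊667/89⌋−⌊644/89⌋ = 7−7 = 0
n=29: ⌊690/89⌋−⌊667/89⌋ = 7−7 = 0
n=30: ⌊713/89⌋−⌊690/89⌋ = 8−7 = 1  ← one
n=31: ⌊736/89⌋−⌊713/89⌋ = 8−8 = 0
n=32: ⌊759/89⌋−⌊736/89⌋ = 8−8 = 0
n=33: ⌊782/89⌋−⌊759/89⌋ = 8−8 = 0
n=34: ⌊805/89⌋−⌊782/89⌋ = 9−8 = 1  ← one
n=35: ⌊828/89⌋−⌊805/89⌋ = 9−9 = 0
n=36: ⌊851/89⌋−⌊828/89⌋ = 9−9 = 0
n=37: ⌊874/89⌋−⌊851/89⌋ = 9−9 = 0
n=38: ⌊897/89⌋−⌊874/89⌋ = 10−9 = 1  ← one
n=39: ⌊920/89⌋−⌊897/89⌋ = 10−10 = 0
n=40: ⌊943/89⌋−⌊920/89⌋ = 10−10 = 0
n=41: ⌊966/89⌋−⌊943/89⌋ = 10−10 = 0
n=42: ⌊989/89⌋−⌊966/89⌋ = 11−10 = 1  ← one
n=43: ⌊1012/89⌋−⌊989/89⌋ = 11−11 = 0
n=44: ⌊1035/89⌋−⌊1012/89⌋ = 11−11 = 0
n=45: ⌊1058/89⌋−⌊1035/89⌋ = 11−11 = 0
n=46: ⌊1081/89⌋−⌊1058/89⌋ = 12−11 = 1  ← one
positions of the first 12 ones: 3 7 11 15 19 23 27 30 34 38 42 46

3 7 11 15 19 23 27 30 34 38 42 46
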